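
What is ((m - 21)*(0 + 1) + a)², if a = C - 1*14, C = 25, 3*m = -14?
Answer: 1936/9 ≈ 215.11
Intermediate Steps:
m = -14/3 (m = (⅓)*(-14) = -14/3 ≈ -4.6667)
a = 11 (a = 25 - 1*14 = 25 - 14 = 11)
((m - 21)*(0 + 1) + a)² = ((-14/3 - 21)*(0 + 1) + 11)² = (-77/3*1 + 11)² = (-77/3 + 11)² = (-44/3)² = 1936/9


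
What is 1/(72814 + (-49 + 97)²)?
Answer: 1/75118 ≈ 1.3312e-5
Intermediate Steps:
1/(72814 + (-49 + 97)²) = 1/(72814 + 48²) = 1/(72814 + 2304) = 1/75118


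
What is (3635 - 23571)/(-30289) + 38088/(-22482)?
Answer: -5598780/5404423 ≈ -1.0360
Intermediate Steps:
(3635 - 23571)/(-30289) + 38088/(-22482) = -19936*(-1/30289) + 38088*(-1/22482) = 2848/4327 - 2116/1249 = -5598780/5404423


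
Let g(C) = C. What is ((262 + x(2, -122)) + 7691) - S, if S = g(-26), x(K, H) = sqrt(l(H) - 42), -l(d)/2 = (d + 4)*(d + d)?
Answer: 7979 + I*sqrt(57626) ≈ 7979.0 + 240.05*I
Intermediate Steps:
l(d) = -4*d*(4 + d) (l(d) = -2*(d + 4)*(d + d) = -2*(4 + d)*2*d = -4*d*(4 + d))
x(K, H) = sqrt(-42 - 4*H*(4 + H)) (x(K, H) = sqrt(-4*H*(4 + H) - 42) = sqrt(-42 - 4*H*(4 + H)))
S = -26
((262 + x(2, -122)) + 7691) - S = ((262 + sqrt(2)*sqrt(-21 - 2*(-122)*(4 - 122))) + 7691) - 1*(-26) = ((262 + sqrt(2)*sqrt(-21 - 2*(-122)*(-118))) + 7691) + 26 = ((262 + sqrt(2)*sqrt(-21 - 28792)) + 7691) + 26 = ((262 + sqrt(2)*sqrt(-28813)) + 7691) + 26 = ((262 + sqrt(2)*(I*sqrt(28813))) + 7691) + 26 = ((262 + I*sqrt(57626)) + 7691) + 26 = (7953 + I*sqrt(57626)) + 26 = 7979 + I*sqrt(57626)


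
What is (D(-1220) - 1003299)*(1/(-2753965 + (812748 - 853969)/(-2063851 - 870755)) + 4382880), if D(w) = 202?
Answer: -35531269701231441496541058/8081802171569 ≈ -4.3965e+12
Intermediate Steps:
(D(-1220) - 1003299)*(1/(-2753965 + (812748 - 853969)/(-2063851 - 870755)) + 4382880) = (202 - 1003299)*(1/(-2753965 + (812748 - 853969)/(-2063851 - 870755)) + 4382880) = -1003097*(1/(-2753965 - 41221/(-2934606)) + 4382880) = -1003097*(1/(-2753965 - 41221*(-1/2934606)) + 4382880) = -1003097*(1/(-2753965 + 41221/2934606) + 4382880) = -1003097*(1/(-8081802171569/2934606) + 4382880) = -1003097*(-2934606/8081802171569 + 4382880) = -1003097*35421569101723404114/8081802171569 = -35531269701231441496541058/8081802171569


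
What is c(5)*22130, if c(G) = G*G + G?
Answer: 663900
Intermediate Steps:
c(G) = G + G² (c(G) = G² + G = G + G²)
c(5)*22130 = (5*(1 + 5))*22130 = (5*6)*22130 = 30*22130 = 663900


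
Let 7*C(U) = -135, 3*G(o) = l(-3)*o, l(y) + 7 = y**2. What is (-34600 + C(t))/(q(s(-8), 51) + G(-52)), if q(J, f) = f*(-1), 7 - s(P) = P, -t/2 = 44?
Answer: 727005/1799 ≈ 404.12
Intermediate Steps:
t = -88 (t = -2*44 = -88)
l(y) = -7 + y**2
s(P) = 7 - P
G(o) = 2*o/3 (G(o) = ((-7 + (-3)**2)*o)/3 = ((-7 + 9)*o)/3 = (2*o)/3 = 2*o/3)
q(J, f) = -f
C(U) = -135/7 (C(U) = (1/7)*(-135) = -135/7)
(-34600 + C(t))/(q(s(-8), 51) + G(-52)) = (-34600 - 135/7)/(-1*51 + (2/3)*(-52)) = -242335/(7*(-51 - 104/3)) = -242335/(7*(-257/3)) = -242335/7*(-3/257) = 727005/1799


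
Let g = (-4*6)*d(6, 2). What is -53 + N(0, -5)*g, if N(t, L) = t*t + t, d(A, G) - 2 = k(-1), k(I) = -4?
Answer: -53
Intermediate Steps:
d(A, G) = -2 (d(A, G) = 2 - 4 = -2)
N(t, L) = t + t**2 (N(t, L) = t**2 + t = t + t**2)
g = 48 (g = -4*6*(-2) = -24*(-2) = 48)
-53 + N(0, -5)*g = -53 + (0*(1 + 0))*48 = -53 + (0*1)*48 = -53 + 0*48 = -53 + 0 = -53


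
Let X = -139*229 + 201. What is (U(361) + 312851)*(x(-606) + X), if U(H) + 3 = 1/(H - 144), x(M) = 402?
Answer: -2120006994876/217 ≈ -9.7696e+9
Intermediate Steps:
X = -31630 (X = -31831 + 201 = -31630)
U(H) = -3 + 1/(-144 + H) (U(H) = -3 + 1/(H - 144) = -3 + 1/(-144 + H))
(U(361) + 312851)*(x(-606) + X) = ((433 - 3*361)/(-144 + 361) + 312851)*(402 - 31630) = ((433 - 1083)/217 + 312851)*(-31228) = ((1/217)*(-650) + 312851)*(-31228) = (-650/217 + 312851)*(-31228) = (67888017/217)*(-31228) = -2120006994876/217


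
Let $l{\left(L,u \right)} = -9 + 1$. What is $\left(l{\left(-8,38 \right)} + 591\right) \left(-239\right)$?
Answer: $-139337$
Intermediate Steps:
$l{\left(L,u \right)} = -8$
$\left(l{\left(-8,38 \right)} + 591\right) \left(-239\right) = \left(-8 + 591\right) \left(-239\right) = 583 \left(-239\right) = -139337$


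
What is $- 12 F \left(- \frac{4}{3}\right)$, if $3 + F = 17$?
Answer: $224$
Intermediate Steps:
$F = 14$ ($F = -3 + 17 = 14$)
$- 12 F \left(- \frac{4}{3}\right) = \left(-12\right) 14 \left(- \frac{4}{3}\right) = - 168 \left(\left(-4\right) \frac{1}{3}\right) = \left(-168\right) \left(- \frac{4}{3}\right) = 224$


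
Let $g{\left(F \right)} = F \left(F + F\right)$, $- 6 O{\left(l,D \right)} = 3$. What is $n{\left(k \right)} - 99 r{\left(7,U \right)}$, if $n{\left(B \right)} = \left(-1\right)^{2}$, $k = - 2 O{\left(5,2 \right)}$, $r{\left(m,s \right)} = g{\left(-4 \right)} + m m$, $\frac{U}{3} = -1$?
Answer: $-8018$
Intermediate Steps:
$U = -3$ ($U = 3 \left(-1\right) = -3$)
$O{\left(l,D \right)} = - \frac{1}{2}$ ($O{\left(l,D \right)} = \left(- \frac{1}{6}\right) 3 = - \frac{1}{2}$)
$g{\left(F \right)} = 2 F^{2}$ ($g{\left(F \right)} = F 2 F = 2 F^{2}$)
$r{\left(m,s \right)} = 32 + m^{2}$ ($r{\left(m,s \right)} = 2 \left(-4\right)^{2} + m m = 2 \cdot 16 + m^{2} = 32 + m^{2}$)
$k = 1$ ($k = \left(-2\right) \left(- \frac{1}{2}\right) = 1$)
$n{\left(B \right)} = 1$
$n{\left(k \right)} - 99 r{\left(7,U \right)} = 1 - 99 \left(32 + 7^{2}\right) = 1 - 99 \left(32 + 49\right) = 1 - 8019 = -8018$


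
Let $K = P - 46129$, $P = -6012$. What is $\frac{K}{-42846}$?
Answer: $\frac{52141}{42846} \approx 1.2169$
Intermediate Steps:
$K = -52141$ ($K = -6012 - 46129 = -52141$)
$\frac{K}{-42846} = - \frac{52141}{-42846} = \left(-52141\right) \left(- \frac{1}{42846}\right) = \frac{52141}{42846}$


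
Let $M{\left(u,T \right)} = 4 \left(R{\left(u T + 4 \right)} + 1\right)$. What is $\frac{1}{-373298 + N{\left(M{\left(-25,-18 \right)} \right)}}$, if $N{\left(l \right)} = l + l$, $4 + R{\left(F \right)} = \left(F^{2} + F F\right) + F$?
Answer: $\frac{1}{2928166} \approx 3.4151 \cdot 10^{-7}$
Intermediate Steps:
$R{\left(F \right)} = -4 + F + 2 F^{2}$ ($R{\left(F \right)} = -4 + \left(\left(F^{2} + F F\right) + F\right) = -4 + \left(\left(F^{2} + F^{2}\right) + F\right) = -4 + \left(2 F^{2} + F\right) = -4 + \left(F + 2 F^{2}\right) = -4 + F + 2 F^{2}$)
$M{\left(u,T \right)} = 4 + 8 \left(4 + T u\right)^{2} + 4 T u$ ($M{\left(u,T \right)} = 4 \left(\left(-4 + \left(u T + 4\right) + 2 \left(u T + 4\right)^{2}\right) + 1\right) = 4 \left(\left(-4 + \left(T u + 4\right) + 2 \left(T u + 4\right)^{2}\right) + 1\right) = 4 \left(\left(-4 + \left(4 + T u\right) + 2 \left(4 + T u\right)^{2}\right) + 1\right) = 4 \left(\left(2 \left(4 + T u\right)^{2} + T u\right) + 1\right) = 4 \left(1 + 2 \left(4 + T u\right)^{2} + T u\right) = 4 + 8 \left(4 + T u\right)^{2} + 4 T u$)
$N{\left(l \right)} = 2 l$
$\frac{1}{-373298 + N{\left(M{\left(-25,-18 \right)} \right)}} = \frac{1}{-373298 + 2 \left(4 + 8 \left(4 - -450\right)^{2} + 4 \left(-18\right) \left(-25\right)\right)} = \frac{1}{-373298 + 2 \left(4 + 8 \left(4 + 450\right)^{2} + 1800\right)} = \frac{1}{-373298 + 2 \left(4 + 8 \cdot 454^{2} + 1800\right)} = \frac{1}{-373298 + 2 \left(4 + 8 \cdot 206116 + 1800\right)} = \frac{1}{-373298 + 2 \left(4 + 1648928 + 1800\right)} = \frac{1}{-373298 + 2 \cdot 1650732} = \frac{1}{-373298 + 3301464} = \frac{1}{2928166}$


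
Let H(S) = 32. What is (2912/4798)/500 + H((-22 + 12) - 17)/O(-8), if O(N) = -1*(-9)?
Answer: 9599276/2698875 ≈ 3.5568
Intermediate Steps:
O(N) = 9
(2912/4798)/500 + H((-22 + 12) - 17)/O(-8) = (2912/4798)/500 + 32/9 = (2912*(1/4798))*(1/500) + 32*(1/9) = (1456/2399)*(1/500) + 32/9 = 364/299875 + 32/9 = 9599276/2698875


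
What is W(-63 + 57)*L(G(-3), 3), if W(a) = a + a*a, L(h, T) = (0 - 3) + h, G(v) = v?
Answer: -180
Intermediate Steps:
L(h, T) = -3 + h
W(a) = a + a²
W(-63 + 57)*L(G(-3), 3) = ((-63 + 57)*(1 + (-63 + 57)))*(-3 - 3) = -6*(1 - 6)*(-6) = -6*(-5)*(-6) = 30*(-6) = -180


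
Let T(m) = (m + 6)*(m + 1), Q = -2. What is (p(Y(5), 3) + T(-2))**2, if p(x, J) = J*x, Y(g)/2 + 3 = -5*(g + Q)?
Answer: 12544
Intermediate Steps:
Y(g) = 14 - 10*g (Y(g) = -6 + 2*(-5*(g - 2)) = -6 + 2*(-5*(-2 + g)) = -6 + 2*(10 - 5*g) = -6 + (20 - 10*g) = 14 - 10*g)
T(m) = (1 + m)*(6 + m) (T(m) = (6 + m)*(1 + m) = (1 + m)*(6 + m))
(p(Y(5), 3) + T(-2))**2 = (3*(14 - 10*5) + (6 + (-2)**2 + 7*(-2)))**2 = (3*(14 - 50) + (6 + 4 - 14))**2 = (3*(-36) - 4)**2 = (-108 - 4)**2 = (-112)**2 = 12544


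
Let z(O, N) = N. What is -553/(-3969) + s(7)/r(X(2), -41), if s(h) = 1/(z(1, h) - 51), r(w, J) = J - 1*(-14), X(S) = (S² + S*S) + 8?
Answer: 3497/24948 ≈ 0.14017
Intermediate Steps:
X(S) = 8 + 2*S² (X(S) = (S² + S²) + 8 = 2*S² + 8 = 8 + 2*S²)
r(w, J) = 14 + J (r(w, J) = J + 14 = 14 + J)
s(h) = 1/(-51 + h) (s(h) = 1/(h - 51) = 1/(-51 + h))
-553/(-3969) + s(7)/r(X(2), -41) = -553/(-3969) + 1/((-51 + 7)*(14 - 41)) = -553*(-1/3969) + 1/(-44*(-27)) = 79/567 - 1/44*(-1/27) = 79/567 + 1/1188 = 3497/24948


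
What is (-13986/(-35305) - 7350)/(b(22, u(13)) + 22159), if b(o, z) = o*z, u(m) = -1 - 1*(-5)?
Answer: -259477764/785430335 ≈ -0.33036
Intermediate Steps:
u(m) = 4 (u(m) = -1 + 5 = 4)
(-13986/(-35305) - 7350)/(b(22, u(13)) + 22159) = (-13986/(-35305) - 7350)/(22*4 + 22159) = (-13986*(-1/35305) - 7350)/(88 + 22159) = (13986/35305 - 7350)/22247 = -259477764/35305*1/22247 = -259477764/785430335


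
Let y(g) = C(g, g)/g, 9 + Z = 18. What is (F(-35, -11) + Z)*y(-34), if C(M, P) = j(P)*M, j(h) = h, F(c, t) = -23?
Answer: 476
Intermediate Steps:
Z = 9 (Z = -9 + 18 = 9)
C(M, P) = M*P (C(M, P) = P*M = M*P)
y(g) = g (y(g) = (g*g)/g = g**2/g = g)
(F(-35, -11) + Z)*y(-34) = (-23 + 9)*(-34) = -14*(-34) = 476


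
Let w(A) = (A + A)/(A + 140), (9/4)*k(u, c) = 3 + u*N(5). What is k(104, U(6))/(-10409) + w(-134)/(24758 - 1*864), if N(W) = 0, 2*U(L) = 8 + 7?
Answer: -248397/124356323 ≈ -0.0019975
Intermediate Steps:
U(L) = 15/2 (U(L) = (8 + 7)/2 = (½)*15 = 15/2)
k(u, c) = 4/3 (k(u, c) = 4*(3 + u*0)/9 = 4*(3 + 0)/9 = (4/9)*3 = 4/3)
w(A) = 2*A/(140 + A) (w(A) = (2*A)/(140 + A) = 2*A/(140 + A))
k(104, U(6))/(-10409) + w(-134)/(24758 - 1*864) = (4/3)/(-10409) + (2*(-134)/(140 - 134))/(24758 - 1*864) = (4/3)*(-1/10409) + (2*(-134)/6)/(24758 - 864) = -4/31227 + (2*(-134)*(⅙))/23894 = -4/31227 - 134/3*1/23894 = -4/31227 - 67/35841 = -248397/124356323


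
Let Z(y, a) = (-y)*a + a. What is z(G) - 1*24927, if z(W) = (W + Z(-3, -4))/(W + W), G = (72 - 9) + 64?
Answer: -6331347/254 ≈ -24927.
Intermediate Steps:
Z(y, a) = a - a*y (Z(y, a) = -a*y + a = a - a*y)
G = 127 (G = 63 + 64 = 127)
z(W) = (-16 + W)/(2*W) (z(W) = (W - 4*(1 - 1*(-3)))/(W + W) = (W - 4*(1 + 3))/((2*W)) = (W - 4*4)*(1/(2*W)) = (W - 16)*(1/(2*W)) = (-16 + W)*(1/(2*W)) = (-16 + W)/(2*W))
z(G) - 1*24927 = (½)*(-16 + 127)/127 - 1*24927 = (½)*(1/127)*111 - 24927 = 111/254 - 24927 = -6331347/254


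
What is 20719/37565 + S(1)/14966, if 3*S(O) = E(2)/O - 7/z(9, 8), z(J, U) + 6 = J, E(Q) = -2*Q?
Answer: 2790011251/5059780110 ≈ 0.55141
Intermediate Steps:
z(J, U) = -6 + J
S(O) = -7/9 - 4/(3*O) (S(O) = ((-2*2)/O - 7/(-6 + 9))/3 = (-4/O - 7/3)/3 = (-7/3 - 4/O)/3 = -7/9 - 4/(3*O))
20719/37565 + S(1)/14966 = 20719/37565 + ((⅑)*(-12 - 7*1)/1)/14966 = 20719*(1/37565) + ((⅑)*1*(-12 - 7))*(1/14966) = 20719/37565 + ((⅑)*1*(-19))*(1/14966) = 20719/37565 - 19/9*1/14966 = 20719/37565 - 19/134694 = 2790011251/5059780110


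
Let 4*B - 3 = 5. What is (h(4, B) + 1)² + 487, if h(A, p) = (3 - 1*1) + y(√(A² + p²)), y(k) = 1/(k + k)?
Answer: 39681/80 + 3*√5/10 ≈ 496.68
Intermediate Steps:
y(k) = 1/(2*k)
B = 2 (B = ¾ + (¼)*5 = ¾ + 5/4 = 2)
h(A, p) = 2 + 1/(2*√(A² + p²)) (h(A, p) = (3 - 1*1) + 1/(2*(√(A² + p²))) = (3 - 1) + 1/(2*√(A² + p²)) = 2 + 1/(2*√(A² + p²)))
(h(4, B) + 1)² + 487 = ((2 + 1/(2*√(4² + 2²))) + 1)² + 487 = ((2 + 1/(2*√(16 + 4))) + 1)² + 487 = ((2 + 1/(2*√20)) + 1)² + 487 = ((2 + (√5/10)/2) + 1)² + 487 = ((2 + √5/20) + 1)² + 487 = (3 + √5/20)² + 487 = 487 + (3 + √5/20)²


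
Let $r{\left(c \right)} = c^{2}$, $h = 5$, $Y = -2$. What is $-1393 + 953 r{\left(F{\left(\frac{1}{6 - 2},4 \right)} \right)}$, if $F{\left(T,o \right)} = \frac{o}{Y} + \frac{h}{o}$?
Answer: $- \frac{13711}{16} \approx -856.94$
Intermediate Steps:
$F{\left(T,o \right)} = \frac{5}{o} - \frac{o}{2}$ ($F{\left(T,o \right)} = \frac{o}{-2} + \frac{5}{o} = o \left(- \frac{1}{2}\right) + \frac{5}{o} = - \frac{o}{2} + \frac{5}{o} = \frac{5}{o} - \frac{o}{2}$)
$-1393 + 953 r{\left(F{\left(\frac{1}{6 - 2},4 \right)} \right)} = -1393 + 953 \left(\frac{5}{4} - 2\right)^{2} = -1393 + 953 \left(- \frac{3}{4}\right)^{2} = -1393 + 953 \cdot \frac{9}{16} = -1393 + \frac{8577}{16} = - \frac{13711}{16}$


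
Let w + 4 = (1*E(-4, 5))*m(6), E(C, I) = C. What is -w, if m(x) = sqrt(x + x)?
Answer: 4 + 8*sqrt(3) ≈ 17.856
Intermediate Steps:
m(x) = sqrt(2)*sqrt(x) (m(x) = sqrt(2*x) = sqrt(2)*sqrt(x))
w = -4 - 8*sqrt(3) (w = -4 + (1*(-4))*(sqrt(2)*sqrt(6)) = -4 - 8*sqrt(3) ≈ -17.856)
-w = -(-4 - 8*sqrt(3)) = 4 + 8*sqrt(3)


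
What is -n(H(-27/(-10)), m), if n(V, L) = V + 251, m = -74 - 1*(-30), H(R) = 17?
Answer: -268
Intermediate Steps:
m = -44 (m = -74 + 30 = -44)
n(V, L) = 251 + V
-n(H(-27/(-10)), m) = -(251 + 17) = -1*268 = -268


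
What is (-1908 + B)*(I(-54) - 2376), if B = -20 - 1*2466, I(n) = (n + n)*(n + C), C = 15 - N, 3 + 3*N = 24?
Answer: -11389248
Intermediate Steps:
N = 7 (N = -1 + (1/3)*24 = -1 + 8 = 7)
C = 8 (C = 15 - 1*7 = 15 - 7 = 8)
I(n) = 2*n*(8 + n) (I(n) = (n + n)*(n + 8) = (2*n)*(8 + n) = 2*n*(8 + n))
B = -2486 (B = -20 - 2466 = -2486)
(-1908 + B)*(I(-54) - 2376) = (-1908 - 2486)*(2*(-54)*(8 - 54) - 2376) = -4394*(2*(-54)*(-46) - 2376) = -4394*(4968 - 2376) = -4394*2592 = -11389248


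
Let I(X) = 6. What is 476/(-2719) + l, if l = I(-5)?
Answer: 15838/2719 ≈ 5.8249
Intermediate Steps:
l = 6
476/(-2719) + l = 476/(-2719) + 6 = 476*(-1/2719) + 6 = -476/2719 + 6 = 15838/2719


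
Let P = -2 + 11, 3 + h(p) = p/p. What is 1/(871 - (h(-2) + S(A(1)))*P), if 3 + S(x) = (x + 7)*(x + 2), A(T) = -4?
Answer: 1/970 ≈ 0.0010309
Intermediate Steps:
h(p) = -2 (h(p) = -3 + p/p = -3 + 1 = -2)
P = 9
S(x) = -3 + (2 + x)*(7 + x) (S(x) = -3 + (x + 7)*(x + 2) = -3 + (7 + x)*(2 + x) = -3 + (2 + x)*(7 + x))
1/(871 - (h(-2) + S(A(1)))*P) = 1/(871 - (-2 + (11 + (-4)² + 9*(-4)))*9) = 1/(871 - (-2 + (11 + 16 - 36))*9) = 1/(871 - (-2 - 9)*9) = 1/(871 - (-11)*9) = 1/(871 - 1*(-99)) = 1/(871 + 99) = 1/970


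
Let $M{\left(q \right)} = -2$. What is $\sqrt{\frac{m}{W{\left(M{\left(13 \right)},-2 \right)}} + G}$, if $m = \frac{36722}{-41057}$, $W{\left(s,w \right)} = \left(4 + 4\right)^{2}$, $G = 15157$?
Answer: $\frac{\sqrt{1635186336342798}}{328456} \approx 123.11$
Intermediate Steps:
$W{\left(s,w \right)} = 64$ ($W{\left(s,w \right)} = 8^{2} = 64$)
$m = - \frac{36722}{41057}$ ($m = 36722 \left(- \frac{1}{41057}\right) = - \frac{36722}{41057} \approx -0.89441$)
$\sqrt{\frac{m}{W{\left(M{\left(13 \right)},-2 \right)}} + G} = \sqrt{- \frac{36722}{41057 \cdot 64} + 15157} = \sqrt{\left(- \frac{36722}{41057}\right) \frac{1}{64} + 15157} = \sqrt{- \frac{18361}{1313824} + 15157} = \sqrt{\frac{19913612007}{1313824}} = \frac{\sqrt{1635186336342798}}{328456}$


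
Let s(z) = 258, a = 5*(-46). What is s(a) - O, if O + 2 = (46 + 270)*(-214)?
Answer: 67884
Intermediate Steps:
a = -230
O = -67626 (O = -2 + (46 + 270)*(-214) = -2 + 316*(-214) = -2 - 67624 = -67626)
s(a) - O = 258 - 1*(-67626) = 258 + 67626 = 67884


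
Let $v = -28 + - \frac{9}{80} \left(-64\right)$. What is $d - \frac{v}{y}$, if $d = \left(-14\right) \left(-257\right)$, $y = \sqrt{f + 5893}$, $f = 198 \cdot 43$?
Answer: $3598 + \frac{104 \sqrt{14407}}{72035} \approx 3598.2$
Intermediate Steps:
$f = 8514$
$v = - \frac{104}{5}$ ($v = -28 + \left(-9\right) \frac{1}{80} \left(-64\right) = -28 - - \frac{36}{5} = -28 + \frac{36}{5} = - \frac{104}{5} \approx -20.8$)
$y = \sqrt{14407}$ ($y = \sqrt{8514 + 5893} = \sqrt{14407} \approx 120.03$)
$d = 3598$
$d - \frac{v}{y} = 3598 - - \frac{104}{5 \sqrt{14407}} = 3598 - - \frac{104 \frac{\sqrt{14407}}{14407}}{5} = 3598 - - \frac{104 \sqrt{14407}}{72035} = 3598 + \frac{104 \sqrt{14407}}{72035}$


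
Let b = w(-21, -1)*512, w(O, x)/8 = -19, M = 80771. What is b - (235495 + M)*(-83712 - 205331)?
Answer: 91414395614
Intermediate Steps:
w(O, x) = -152 (w(O, x) = 8*(-19) = -152)
b = -77824 (b = -152*512 = -77824)
b - (235495 + M)*(-83712 - 205331) = -77824 - (235495 + 80771)*(-83712 - 205331) = -77824 - 316266*(-289043) = -77824 - 1*(-91414473438) = -77824 + 91414473438 = 91414395614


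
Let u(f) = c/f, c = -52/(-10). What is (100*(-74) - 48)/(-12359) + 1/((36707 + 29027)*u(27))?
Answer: 12730926097/21122569156 ≈ 0.60272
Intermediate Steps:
c = 26/5 (c = -52*(-⅒) = 26/5 ≈ 5.2000)
u(f) = 26/(5*f)
(100*(-74) - 48)/(-12359) + 1/((36707 + 29027)*u(27)) = (100*(-74) - 48)/(-12359) + 1/((36707 + 29027)*(((26/5)/27))) = (-7400 - 48)*(-1/12359) + 1/(65734*(((26/5)*(1/27)))) = -7448*(-1/12359) + 1/(65734*(26/135)) = 7448/12359 + (1/65734)*(135/26) = 7448/12359 + 135/1709084 = 12730926097/21122569156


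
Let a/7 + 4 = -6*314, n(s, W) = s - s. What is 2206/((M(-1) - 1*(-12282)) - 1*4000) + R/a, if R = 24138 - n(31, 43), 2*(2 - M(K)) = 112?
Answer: -21181621/13592656 ≈ -1.5583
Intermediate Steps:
M(K) = -54 (M(K) = 2 - ½*112 = 2 - 56 = -54)
n(s, W) = 0
a = -13216 (a = -28 + 7*(-6*314) = -28 + 7*(-1884) = -28 - 13188 = -13216)
R = 24138 (R = 24138 - 1*0 = 24138 + 0 = 24138)
2206/((M(-1) - 1*(-12282)) - 1*4000) + R/a = 2206/((-54 - 1*(-12282)) - 1*4000) + 24138/(-13216) = 2206/((-54 + 12282) - 4000) + 24138*(-1/13216) = 2206/(12228 - 4000) - 12069/6608 = 2206/8228 - 12069/6608 = 2206*(1/8228) - 12069/6608 = 1103/4114 - 12069/6608 = -21181621/13592656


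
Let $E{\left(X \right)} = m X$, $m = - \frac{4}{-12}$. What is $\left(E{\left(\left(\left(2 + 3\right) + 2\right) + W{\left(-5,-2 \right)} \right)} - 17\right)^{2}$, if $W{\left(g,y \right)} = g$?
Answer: $\frac{2401}{9} \approx 266.78$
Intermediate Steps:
$m = \frac{1}{3}$ ($m = \left(-4\right) \left(- \frac{1}{12}\right) = \frac{1}{3} \approx 0.33333$)
$E{\left(X \right)} = \frac{X}{3}$
$\left(E{\left(\left(\left(2 + 3\right) + 2\right) + W{\left(-5,-2 \right)} \right)} - 17\right)^{2} = \left(\frac{\left(\left(2 + 3\right) + 2\right) - 5}{3} - 17\right)^{2} = \left(\frac{\left(5 + 2\right) - 5}{3} - 17\right)^{2} = \left(\frac{7 - 5}{3} - 17\right)^{2} = \left(\frac{1}{3} \cdot 2 - 17\right)^{2} = \left(\frac{2}{3} - 17\right)^{2} = \left(- \frac{49}{3}\right)^{2} = \frac{2401}{9}$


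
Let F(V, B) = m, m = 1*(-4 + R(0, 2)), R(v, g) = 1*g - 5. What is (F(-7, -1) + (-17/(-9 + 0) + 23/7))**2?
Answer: 13225/3969 ≈ 3.3321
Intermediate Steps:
R(v, g) = -5 + g (R(v, g) = g - 5 = -5 + g)
m = -7 (m = 1*(-4 + (-5 + 2)) = 1*(-4 - 3) = 1*(-7) = -7)
F(V, B) = -7
(F(-7, -1) + (-17/(-9 + 0) + 23/7))**2 = (-7 + (-17/(-9 + 0) + 23/7))**2 = (-7 + (-17/(-9) + 23*(1/7)))**2 = (-7 + (-17*(-1/9) + 23/7))**2 = (-7 + (17/9 + 23/7))**2 = (-7 + 326/63)**2 = (-115/63)**2 = 13225/3969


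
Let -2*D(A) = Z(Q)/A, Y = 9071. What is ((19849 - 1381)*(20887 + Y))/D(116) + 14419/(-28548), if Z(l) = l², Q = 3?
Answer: -407149443821395/28548 ≈ -1.4262e+10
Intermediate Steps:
D(A) = -9/(2*A) (D(A) = -3²/(2*A) = -9/(2*A))
((19849 - 1381)*(20887 + Y))/D(116) + 14419/(-28548) = ((19849 - 1381)*(20887 + 9071))/((-9/2/116)) + 14419/(-28548) = (18468*29958)/((-9/2*1/116)) + 14419*(-1/28548) = 553264344/(-9/232) - 14419/28548 = 553264344*(-232/9) - 14419/28548 = -14261925312 - 14419/28548 = -407149443821395/28548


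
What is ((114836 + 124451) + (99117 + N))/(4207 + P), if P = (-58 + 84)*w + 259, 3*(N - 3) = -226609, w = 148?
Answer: 394306/12471 ≈ 31.618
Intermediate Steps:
N = -226600/3 (N = 3 + (⅓)*(-226609) = 3 - 226609/3 = -226600/3 ≈ -75533.)
P = 4107 (P = (-58 + 84)*148 + 259 = 26*148 + 259 = 3848 + 259 = 4107)
((114836 + 124451) + (99117 + N))/(4207 + P) = ((114836 + 124451) + (99117 - 226600/3))/(4207 + 4107) = (239287 + 70751/3)/8314 = (788612/3)*(1/8314) = 394306/12471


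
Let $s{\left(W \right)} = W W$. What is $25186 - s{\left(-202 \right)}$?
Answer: $-15618$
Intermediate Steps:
$s{\left(W \right)} = W^{2}$
$25186 - s{\left(-202 \right)} = 25186 - \left(-202\right)^{2} = 25186 - 40804 = -15618$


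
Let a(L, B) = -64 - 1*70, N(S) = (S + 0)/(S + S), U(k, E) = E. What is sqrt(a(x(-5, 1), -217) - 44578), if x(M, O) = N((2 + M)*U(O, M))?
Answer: 18*I*sqrt(138) ≈ 211.45*I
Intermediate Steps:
N(S) = 1/2 (N(S) = S/((2*S)) = S*(1/(2*S)) = 1/2)
x(M, O) = 1/2
a(L, B) = -134 (a(L, B) = -64 - 70 = -134)
sqrt(a(x(-5, 1), -217) - 44578) = sqrt(-134 - 44578) = sqrt(-44712) = 18*I*sqrt(138)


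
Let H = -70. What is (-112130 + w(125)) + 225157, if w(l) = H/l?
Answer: 2825661/25 ≈ 1.1303e+5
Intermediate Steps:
w(l) = -70/l
(-112130 + w(125)) + 225157 = (-112130 - 70/125) + 225157 = (-112130 - 70*1/125) + 225157 = (-112130 - 14/25) + 225157 = -2803264/25 + 225157 = 2825661/25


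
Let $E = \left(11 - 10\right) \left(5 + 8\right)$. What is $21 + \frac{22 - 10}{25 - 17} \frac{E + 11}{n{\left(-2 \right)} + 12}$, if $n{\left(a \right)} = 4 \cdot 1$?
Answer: $\frac{93}{4} \approx 23.25$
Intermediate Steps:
$E = 13$ ($E = 1 \cdot 13 = 13$)
$n{\left(a \right)} = 4$
$21 + \frac{22 - 10}{25 - 17} \frac{E + 11}{n{\left(-2 \right)} + 12} = 21 + \frac{22 - 10}{25 - 17} \frac{13 + 11}{4 + 12} = 21 + \frac{12}{8} \cdot \frac{24}{16} = 21 + 12 \cdot \frac{1}{8} \cdot 24 \cdot \frac{1}{16} = 21 + \frac{3}{2} \cdot \frac{3}{2} = 21 + \frac{9}{4} = \frac{93}{4}$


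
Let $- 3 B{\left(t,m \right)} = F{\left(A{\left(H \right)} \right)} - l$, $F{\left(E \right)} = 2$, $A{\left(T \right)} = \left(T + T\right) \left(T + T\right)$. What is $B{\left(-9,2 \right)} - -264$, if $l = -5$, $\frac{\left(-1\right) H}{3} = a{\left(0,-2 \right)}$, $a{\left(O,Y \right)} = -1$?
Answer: $\frac{785}{3} \approx 261.67$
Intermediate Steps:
$H = 3$ ($H = \left(-3\right) \left(-1\right) = 3$)
$A{\left(T \right)} = 4 T^{2}$ ($A{\left(T \right)} = 2 T 2 T = 4 T^{2}$)
$B{\left(t,m \right)} = - \frac{7}{3}$ ($B{\left(t,m \right)} = - \frac{2 - -5}{3} = - \frac{2 + 5}{3} = \left(- \frac{1}{3}\right) 7 = - \frac{7}{3}$)
$B{\left(-9,2 \right)} - -264 = - \frac{7}{3} - -264 = - \frac{7}{3} + 264 = \frac{785}{3}$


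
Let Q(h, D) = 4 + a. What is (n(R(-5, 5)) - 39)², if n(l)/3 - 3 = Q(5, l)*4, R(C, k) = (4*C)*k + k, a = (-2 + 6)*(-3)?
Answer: 15876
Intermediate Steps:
a = -12 (a = 4*(-3) = -12)
Q(h, D) = -8 (Q(h, D) = 4 - 12 = -8)
R(C, k) = k + 4*C*k (R(C, k) = 4*C*k + k = k + 4*C*k)
n(l) = -87 (n(l) = 9 + 3*(-8*4) = 9 + 3*(-32) = 9 - 96 = -87)
(n(R(-5, 5)) - 39)² = (-87 - 39)² = (-126)² = 15876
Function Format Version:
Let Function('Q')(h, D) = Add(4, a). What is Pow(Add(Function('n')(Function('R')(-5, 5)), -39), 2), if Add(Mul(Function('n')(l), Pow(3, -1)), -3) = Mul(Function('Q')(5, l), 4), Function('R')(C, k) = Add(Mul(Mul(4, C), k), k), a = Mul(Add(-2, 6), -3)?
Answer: 15876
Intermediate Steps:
a = -12 (a = Mul(4, -3) = -12)
Function('Q')(h, D) = -8 (Function('Q')(h, D) = Add(4, -12) = -8)
Function('R')(C, k) = Add(k, Mul(4, C, k)) (Function('R')(C, k) = Add(Mul(4, C, k), k) = Add(k, Mul(4, C, k)))
Function('n')(l) = -87 (Function('n')(l) = Add(9, Mul(3, Mul(-8, 4))) = Add(9, Mul(3, -32)) = Add(9, -96) = -87)
Pow(Add(Function('n')(Function('R')(-5, 5)), -39), 2) = Pow(Add(-87, -39), 2) = Pow(-126, 2) = 15876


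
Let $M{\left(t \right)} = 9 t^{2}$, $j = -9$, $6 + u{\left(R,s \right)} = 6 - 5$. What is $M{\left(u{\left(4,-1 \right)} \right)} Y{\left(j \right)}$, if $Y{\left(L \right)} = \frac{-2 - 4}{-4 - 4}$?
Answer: $\frac{675}{4} \approx 168.75$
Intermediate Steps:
$u{\left(R,s \right)} = -5$ ($u{\left(R,s \right)} = -6 + \left(6 - 5\right) = -6 + 1 = -5$)
$Y{\left(L \right)} = \frac{3}{4}$ ($Y{\left(L \right)} = - \frac{6}{-8} = \left(-6\right) \left(- \frac{1}{8}\right) = \frac{3}{4}$)
$M{\left(u{\left(4,-1 \right)} \right)} Y{\left(j \right)} = 9 \left(-5\right)^{2} \cdot \frac{3}{4} = 9 \cdot 25 \cdot \frac{3}{4} = 225 \cdot \frac{3}{4} = \frac{675}{4}$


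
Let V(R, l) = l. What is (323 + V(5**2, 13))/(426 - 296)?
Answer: 168/65 ≈ 2.5846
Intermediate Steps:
(323 + V(5**2, 13))/(426 - 296) = (323 + 13)/(426 - 296) = 336/130 = 336*(1/130) = 168/65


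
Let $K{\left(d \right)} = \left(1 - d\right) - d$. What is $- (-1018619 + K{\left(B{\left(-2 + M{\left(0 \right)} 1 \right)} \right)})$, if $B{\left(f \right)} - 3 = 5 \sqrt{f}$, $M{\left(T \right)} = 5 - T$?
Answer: $1018624 + 10 \sqrt{3} \approx 1.0186 \cdot 10^{6}$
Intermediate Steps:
$B{\left(f \right)} = 3 + 5 \sqrt{f}$
$K{\left(d \right)} = 1 - 2 d$
$- (-1018619 + K{\left(B{\left(-2 + M{\left(0 \right)} 1 \right)} \right)}) = - (-1018619 + \left(1 - 2 \left(3 + 5 \sqrt{-2 + \left(5 - 0\right) 1}\right)\right)) = - (-1018619 + \left(1 - 2 \left(3 + 5 \sqrt{-2 + \left(5 + 0\right) 1}\right)\right)) = - (-1018619 + \left(1 - 2 \left(3 + 5 \sqrt{-2 + 5 \cdot 1}\right)\right)) = - (-1018619 + \left(1 - 2 \left(3 + 5 \sqrt{-2 + 5}\right)\right)) = - (-1018619 + \left(1 - 2 \left(3 + 5 \sqrt{3}\right)\right)) = - (-1018619 + \left(1 - \left(6 + 10 \sqrt{3}\right)\right)) = - (-1018619 - \left(5 + 10 \sqrt{3}\right)) = - (-1018624 - 10 \sqrt{3}) = 1018624 + 10 \sqrt{3}$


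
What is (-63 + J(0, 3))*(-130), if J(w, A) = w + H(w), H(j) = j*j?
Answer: 8190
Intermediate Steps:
H(j) = j**2
J(w, A) = w + w**2
(-63 + J(0, 3))*(-130) = (-63 + 0*(1 + 0))*(-130) = (-63 + 0*1)*(-130) = (-63 + 0)*(-130) = -63*(-130) = 8190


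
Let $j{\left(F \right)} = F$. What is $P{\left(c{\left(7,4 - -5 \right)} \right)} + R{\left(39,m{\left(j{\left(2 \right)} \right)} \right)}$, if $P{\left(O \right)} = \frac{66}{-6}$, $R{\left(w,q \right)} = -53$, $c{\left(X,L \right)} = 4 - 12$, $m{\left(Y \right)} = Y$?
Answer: $-64$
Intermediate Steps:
$c{\left(X,L \right)} = -8$ ($c{\left(X,L \right)} = 4 - 12 = -8$)
$P{\left(O \right)} = -11$ ($P{\left(O \right)} = 66 \left(- \frac{1}{6}\right) = -11$)
$P{\left(c{\left(7,4 - -5 \right)} \right)} + R{\left(39,m{\left(j{\left(2 \right)} \right)} \right)} = -11 - 53 = -64$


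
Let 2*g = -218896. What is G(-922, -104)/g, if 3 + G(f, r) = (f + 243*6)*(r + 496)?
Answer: -210109/109448 ≈ -1.9197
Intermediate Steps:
g = -109448 (g = (½)*(-218896) = -109448)
G(f, r) = -3 + (496 + r)*(1458 + f) (G(f, r) = -3 + (f + 243*6)*(r + 496) = -3 + (f + 1458)*(496 + r) = -3 + (1458 + f)*(496 + r) = -3 + (496 + r)*(1458 + f))
G(-922, -104)/g = (723165 + 496*(-922) + 1458*(-104) - 922*(-104))/(-109448) = (723165 - 457312 - 151632 + 95888)*(-1/109448) = 210109*(-1/109448) = -210109/109448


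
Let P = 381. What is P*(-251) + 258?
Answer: -95373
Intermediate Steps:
P*(-251) + 258 = 381*(-251) + 258 = -95631 + 258 = -95373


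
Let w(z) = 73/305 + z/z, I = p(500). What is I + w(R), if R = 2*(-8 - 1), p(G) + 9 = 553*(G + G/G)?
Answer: 84498798/305 ≈ 2.7705e+5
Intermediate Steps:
p(G) = 544 + 553*G (p(G) = -9 + 553*(G + G/G) = -9 + 553*(G + 1) = -9 + 553*(1 + G) = -9 + (553 + 553*G) = 544 + 553*G)
I = 277044 (I = 544 + 553*500 = 544 + 276500 = 277044)
R = -18 (R = 2*(-9) = -18)
w(z) = 378/305 (w(z) = 73*(1/305) + 1 = 73/305 + 1 = 378/305)
I + w(R) = 277044 + 378/305 = 84498798/305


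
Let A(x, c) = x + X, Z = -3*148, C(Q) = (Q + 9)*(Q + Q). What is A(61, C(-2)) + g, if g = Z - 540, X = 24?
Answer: -899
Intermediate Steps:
C(Q) = 2*Q*(9 + Q) (C(Q) = (9 + Q)*(2*Q) = 2*Q*(9 + Q))
Z = -444
A(x, c) = 24 + x (A(x, c) = x + 24 = 24 + x)
g = -984 (g = -444 - 540 = -984)
A(61, C(-2)) + g = (24 + 61) - 984 = 85 - 984 = -899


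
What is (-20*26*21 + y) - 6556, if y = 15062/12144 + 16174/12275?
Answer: -1302362037247/74533800 ≈ -17473.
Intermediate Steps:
y = 190651553/74533800 (y = 15062*(1/12144) + 16174*(1/12275) = 7531/6072 + 16174/12275 = 190651553/74533800 ≈ 2.5579)
(-20*26*21 + y) - 6556 = (-20*26*21 + 190651553/74533800) - 6556 = (-520*21 + 190651553/74533800) - 6556 = (-10920 + 190651553/74533800) - 6556 = -813718444447/74533800 - 6556 = -1302362037247/74533800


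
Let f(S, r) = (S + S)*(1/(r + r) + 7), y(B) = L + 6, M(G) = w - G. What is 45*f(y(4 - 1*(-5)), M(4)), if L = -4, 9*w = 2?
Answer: 21015/17 ≈ 1236.2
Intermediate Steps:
w = 2/9 (w = (1/9)*2 = 2/9 ≈ 0.22222)
M(G) = 2/9 - G
y(B) = 2 (y(B) = -4 + 6 = 2)
f(S, r) = 2*S*(7 + 1/(2*r)) (f(S, r) = (2*S)*(1/(2*r) + 7) = (2*S)*(7 + 1/(2*r)) = 2*S*(7 + 1/(2*r)))
45*f(y(4 - 1*(-5)), M(4)) = 45*(14*2 + 2/(2/9 - 1*4)) = 45*(28 + 2/(2/9 - 4)) = 45*(28 + 2/(-34/9)) = 45*(28 + 2*(-9/34)) = 45*(28 - 9/17) = 45*(467/17) = 21015/17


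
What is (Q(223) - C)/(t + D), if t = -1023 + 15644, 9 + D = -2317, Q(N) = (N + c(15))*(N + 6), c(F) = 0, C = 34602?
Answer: 3293/2459 ≈ 1.3392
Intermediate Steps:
Q(N) = N*(6 + N) (Q(N) = (N + 0)*(N + 6) = N*(6 + N))
D = -2326 (D = -9 - 2317 = -2326)
t = 14621
(Q(223) - C)/(t + D) = (223*(6 + 223) - 1*34602)/(14621 - 2326) = (223*229 - 34602)/12295 = (51067 - 34602)*(1/12295) = 16465*(1/12295) = 3293/2459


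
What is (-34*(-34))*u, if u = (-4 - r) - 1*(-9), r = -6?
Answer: 12716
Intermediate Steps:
u = 11 (u = (-4 - 1*(-6)) - 1*(-9) = (-4 + 6) + 9 = 2 + 9 = 11)
(-34*(-34))*u = -34*(-34)*11 = 1156*11 = 12716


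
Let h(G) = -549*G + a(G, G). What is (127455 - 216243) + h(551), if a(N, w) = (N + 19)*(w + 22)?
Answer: -64677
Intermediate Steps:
a(N, w) = (19 + N)*(22 + w)
h(G) = 418 + G**2 - 508*G (h(G) = -549*G + (418 + 19*G + 22*G + G*G) = -549*G + (418 + 19*G + 22*G + G**2) = -549*G + (418 + G**2 + 41*G) = 418 + G**2 - 508*G)
(127455 - 216243) + h(551) = (127455 - 216243) + (418 + 551**2 - 508*551) = -88788 + (418 + 303601 - 279908) = -88788 + 24111 = -64677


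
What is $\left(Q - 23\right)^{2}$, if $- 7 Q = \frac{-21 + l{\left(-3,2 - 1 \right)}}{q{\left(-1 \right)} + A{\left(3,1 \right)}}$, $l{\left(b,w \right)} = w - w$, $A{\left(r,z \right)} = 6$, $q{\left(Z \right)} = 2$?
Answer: $\frac{32761}{64} \approx 511.89$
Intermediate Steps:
$l{\left(b,w \right)} = 0$
$Q = \frac{3}{8}$ ($Q = - \frac{\left(-21 + 0\right) \frac{1}{2 + 6}}{7} = - \frac{\left(-21\right) \frac{1}{8}}{7} = \left(- \frac{1}{7}\right) \left(- \frac{21}{8}\right) = \frac{3}{8} \approx 0.375$)
$\left(Q - 23\right)^{2} = \left(\frac{3}{8} - 23\right)^{2} = \left(- \frac{181}{8}\right)^{2} = \frac{32761}{64}$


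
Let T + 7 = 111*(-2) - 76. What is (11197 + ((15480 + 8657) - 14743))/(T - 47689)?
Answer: -20591/47994 ≈ -0.42903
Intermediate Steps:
T = -305 (T = -7 + (111*(-2) - 76) = -7 + (-222 - 76) = -7 - 298 = -305)
(11197 + ((15480 + 8657) - 14743))/(T - 47689) = (11197 + ((15480 + 8657) - 14743))/(-305 - 47689) = (11197 + (24137 - 14743))/(-47994) = (11197 + 9394)*(-1/47994) = 20591*(-1/47994) = -20591/47994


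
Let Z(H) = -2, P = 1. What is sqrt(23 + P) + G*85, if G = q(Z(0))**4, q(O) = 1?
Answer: 85 + 2*sqrt(6) ≈ 89.899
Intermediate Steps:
G = 1 (G = 1**4 = 1)
sqrt(23 + P) + G*85 = sqrt(23 + 1) + 1*85 = sqrt(24) + 85 = 2*sqrt(6) + 85 = 85 + 2*sqrt(6)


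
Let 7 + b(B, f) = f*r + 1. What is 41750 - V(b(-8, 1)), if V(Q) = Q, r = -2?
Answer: 41758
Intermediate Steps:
b(B, f) = -6 - 2*f (b(B, f) = -7 + (f*(-2) + 1) = -7 + (-2*f + 1) = -7 + (1 - 2*f) = -6 - 2*f)
41750 - V(b(-8, 1)) = 41750 - (-6 - 2*1) = 41750 - (-6 - 2) = 41750 - 1*(-8) = 41750 + 8 = 41758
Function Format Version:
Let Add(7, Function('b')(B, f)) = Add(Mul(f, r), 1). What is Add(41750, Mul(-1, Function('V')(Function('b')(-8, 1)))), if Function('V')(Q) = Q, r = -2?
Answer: 41758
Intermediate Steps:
Function('b')(B, f) = Add(-6, Mul(-2, f)) (Function('b')(B, f) = Add(-7, Add(Mul(f, -2), 1)) = Add(-7, Add(Mul(-2, f), 1)) = Add(-7, Add(1, Mul(-2, f))) = Add(-6, Mul(-2, f)))
Add(41750, Mul(-1, Function('V')(Function('b')(-8, 1)))) = Add(41750, Mul(-1, Add(-6, Mul(-2, 1)))) = Add(41750, Mul(-1, Add(-6, -2))) = Add(41750, Mul(-1, -8)) = Add(41750, 8) = 41758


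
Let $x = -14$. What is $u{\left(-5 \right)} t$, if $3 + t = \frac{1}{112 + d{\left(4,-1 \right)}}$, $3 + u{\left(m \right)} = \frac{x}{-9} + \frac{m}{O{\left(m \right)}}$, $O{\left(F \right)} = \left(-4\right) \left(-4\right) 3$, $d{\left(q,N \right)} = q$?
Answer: $\frac{77381}{16704} \approx 4.6325$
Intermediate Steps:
$O{\left(F \right)} = 48$ ($O{\left(F \right)} = 16 \cdot 3 = 48$)
$u{\left(m \right)} = - \frac{13}{9} + \frac{m}{48}$ ($u{\left(m \right)} = -3 + \left(- \frac{14}{-9} + \frac{m}{48}\right) = -3 + \left(\left(-14\right) \left(- \frac{1}{9}\right) + m \frac{1}{48}\right) = -3 + \left(\frac{14}{9} + \frac{m}{48}\right) = - \frac{13}{9} + \frac{m}{48}$)
$t = - \frac{347}{116}$ ($t = -3 + \frac{1}{112 + 4} = -3 + \frac{1}{116} = - \frac{347}{116} \approx -2.9914$)
$u{\left(-5 \right)} t = \left(- \frac{13}{9} + \frac{1}{48} \left(-5\right)\right) \left(- \frac{347}{116}\right) = \left(- \frac{13}{9} - \frac{5}{48}\right) \left(- \frac{347}{116}\right) = \left(- \frac{223}{144}\right) \left(- \frac{347}{116}\right) = \frac{77381}{16704}$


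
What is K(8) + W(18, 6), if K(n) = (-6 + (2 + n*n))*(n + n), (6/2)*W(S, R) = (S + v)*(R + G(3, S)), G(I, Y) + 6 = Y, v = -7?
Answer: 1026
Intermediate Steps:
G(I, Y) = -6 + Y
W(S, R) = (-7 + S)*(-6 + R + S)/3 (W(S, R) = ((S - 7)*(R + (-6 + S)))/3 = ((-7 + S)*(-6 + R + S))/3 = (-7 + S)*(-6 + R + S)/3)
K(n) = 2*n*(-4 + n²) (K(n) = (-6 + (2 + n²))*(2*n) = (-4 + n²)*(2*n) = 2*n*(-4 + n²))
K(8) + W(18, 6) = 2*8*(-4 + 8²) + (14 - 13/3*18 - 7/3*6 + (⅓)*18² + (⅓)*6*18) = 2*8*(-4 + 64) + (14 - 78 - 14 + (⅓)*324 + 36) = 2*8*60 + (14 - 78 - 14 + 108 + 36) = 960 + 66 = 1026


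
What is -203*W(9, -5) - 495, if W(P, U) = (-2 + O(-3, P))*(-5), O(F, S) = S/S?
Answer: -1510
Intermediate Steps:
O(F, S) = 1
W(P, U) = 5 (W(P, U) = (-2 + 1)*(-5) = -1*(-5) = 5)
-203*W(9, -5) - 495 = -203*5 - 495 = -1015 - 495 = -1510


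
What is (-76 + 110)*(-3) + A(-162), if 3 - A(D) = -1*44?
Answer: -55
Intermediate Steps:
A(D) = 47 (A(D) = 3 - (-1)*44 = 3 - 1*(-44) = 3 + 44 = 47)
(-76 + 110)*(-3) + A(-162) = (-76 + 110)*(-3) + 47 = 34*(-3) + 47 = -102 + 47 = -55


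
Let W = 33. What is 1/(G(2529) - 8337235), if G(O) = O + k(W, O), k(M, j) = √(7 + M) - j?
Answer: -1667447/13901897489037 - 2*√10/69509487445185 ≈ -1.1994e-7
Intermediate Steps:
G(O) = 2*√10 (G(O) = O + (√(7 + 33) - O) = O + (√40 - O) = O + (2*√10 - O) = O + (-O + 2*√10) = 2*√10)
1/(G(2529) - 8337235) = 1/(2*√10 - 8337235) = 1/(-8337235 + 2*√10)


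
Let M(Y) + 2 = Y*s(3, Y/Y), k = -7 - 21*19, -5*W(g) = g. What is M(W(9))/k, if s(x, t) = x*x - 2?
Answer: 73/2030 ≈ 0.035961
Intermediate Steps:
s(x, t) = -2 + x**2 (s(x, t) = x**2 - 2 = -2 + x**2)
W(g) = -g/5
k = -406 (k = -7 - 399 = -406)
M(Y) = -2 + 7*Y (M(Y) = -2 + Y*(-2 + 3**2) = -2 + Y*(-2 + 9) = -2 + Y*7 = -2 + 7*Y)
M(W(9))/k = (-2 + 7*(-1/5*9))/(-406) = (-2 + 7*(-9/5))*(-1/406) = (-2 - 63/5)*(-1/406) = -73/5*(-1/406) = 73/2030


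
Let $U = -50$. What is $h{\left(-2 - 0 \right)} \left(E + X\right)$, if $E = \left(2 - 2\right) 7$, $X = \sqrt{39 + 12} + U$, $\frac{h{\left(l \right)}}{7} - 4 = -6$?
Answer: $700 - 14 \sqrt{51} \approx 600.02$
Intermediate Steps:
$h{\left(l \right)} = -14$ ($h{\left(l \right)} = 28 + 7 \left(-6\right) = 28 - 42 = -14$)
$X = -50 + \sqrt{51}$ ($X = \sqrt{39 + 12} - 50 = \sqrt{51} - 50 = -50 + \sqrt{51} \approx -42.859$)
$E = 0$ ($E = 0 \cdot 7 = 0$)
$h{\left(-2 - 0 \right)} \left(E + X\right) = - 14 \left(0 - \left(50 - \sqrt{51}\right)\right) = - 14 \left(-50 + \sqrt{51}\right) = 700 - 14 \sqrt{51}$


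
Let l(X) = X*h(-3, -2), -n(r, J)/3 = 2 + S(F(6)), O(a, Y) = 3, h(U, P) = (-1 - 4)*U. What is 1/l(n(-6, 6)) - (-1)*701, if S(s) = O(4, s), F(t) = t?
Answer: 157724/225 ≈ 701.00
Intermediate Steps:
h(U, P) = -5*U
S(s) = 3
n(r, J) = -15 (n(r, J) = -3*(2 + 3) = -3*5 = -15)
l(X) = 15*X (l(X) = X*(-5*(-3)) = X*15 = 15*X)
1/l(n(-6, 6)) - (-1)*701 = 1/(15*(-15)) - (-1)*701 = 1/(-225) - 1*(-701) = -1/225 + 701 = 157724/225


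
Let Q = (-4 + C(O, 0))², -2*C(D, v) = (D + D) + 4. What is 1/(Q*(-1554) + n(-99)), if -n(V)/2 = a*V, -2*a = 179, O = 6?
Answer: -1/241497 ≈ -4.1408e-6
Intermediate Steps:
C(D, v) = -2 - D (C(D, v) = -((D + D) + 4)/2 = -(2*D + 4)/2 = -(4 + 2*D)/2 = -2 - D)
a = -179/2 (a = -½*179 = -179/2 ≈ -89.500)
n(V) = 179*V (n(V) = -(-179)*V = 179*V)
Q = 144 (Q = (-4 + (-2 - 1*6))² = (-4 + (-2 - 6))² = (-4 - 8)² = (-12)² = 144)
1/(Q*(-1554) + n(-99)) = 1/(144*(-1554) + 179*(-99)) = 1/(-223776 - 17721) = 1/(-241497) = -1/241497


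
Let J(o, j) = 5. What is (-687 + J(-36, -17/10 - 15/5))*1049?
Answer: -715418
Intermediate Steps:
(-687 + J(-36, -17/10 - 15/5))*1049 = (-687 + 5)*1049 = -682*1049 = -715418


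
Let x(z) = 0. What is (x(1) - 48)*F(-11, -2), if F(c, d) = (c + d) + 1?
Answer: 576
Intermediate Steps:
F(c, d) = 1 + c + d
(x(1) - 48)*F(-11, -2) = (0 - 48)*(1 - 11 - 2) = -48*(-12) = 576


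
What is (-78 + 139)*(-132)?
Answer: -8052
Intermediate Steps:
(-78 + 139)*(-132) = 61*(-132) = -8052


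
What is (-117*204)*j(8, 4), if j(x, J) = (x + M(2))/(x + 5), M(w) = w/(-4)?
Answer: -13770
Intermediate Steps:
M(w) = -w/4 (M(w) = w*(-¼) = -w/4)
j(x, J) = (-½ + x)/(5 + x) (j(x, J) = (x - ¼*2)/(x + 5) = (x - ½)/(5 + x) = (-½ + x)/(5 + x))
(-117*204)*j(8, 4) = (-117*204)*((-½ + 8)/(5 + 8)) = -23868*15/(13*2) = -1836*15/2 = -23868*15/26 = -13770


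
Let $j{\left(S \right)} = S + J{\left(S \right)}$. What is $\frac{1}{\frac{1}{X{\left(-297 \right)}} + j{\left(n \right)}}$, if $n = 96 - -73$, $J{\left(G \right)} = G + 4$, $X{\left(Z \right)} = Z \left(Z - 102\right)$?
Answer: $\frac{118503}{40528027} \approx 0.002924$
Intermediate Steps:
$X{\left(Z \right)} = Z \left(-102 + Z\right)$
$J{\left(G \right)} = 4 + G$
$n = 169$ ($n = 96 + 73 = 169$)
$j{\left(S \right)} = 4 + 2 S$ ($j{\left(S \right)} = S + \left(4 + S\right) = 4 + 2 S$)
$\frac{1}{\frac{1}{X{\left(-297 \right)}} + j{\left(n \right)}} = \frac{1}{\frac{1}{\left(-297\right) \left(-102 - 297\right)} + \left(4 + 2 \cdot 169\right)} = \frac{1}{\frac{1}{\left(-297\right) \left(-399\right)} + \left(4 + 338\right)} = \frac{1}{\frac{1}{118503} + 342} = \frac{1}{\frac{40528027}{118503}} = \frac{118503}{40528027}$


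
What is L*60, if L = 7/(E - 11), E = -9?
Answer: -21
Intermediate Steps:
L = -7/20 (L = 7/(-9 - 11) = 7/(-20) = 7*(-1/20) = -7/20 ≈ -0.35000)
L*60 = -7/20*60 = -21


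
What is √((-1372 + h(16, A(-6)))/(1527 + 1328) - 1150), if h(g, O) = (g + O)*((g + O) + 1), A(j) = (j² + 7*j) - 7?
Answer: I*√375102462/571 ≈ 33.919*I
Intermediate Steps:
A(j) = -7 + j² + 7*j
h(g, O) = (O + g)*(1 + O + g) (h(g, O) = (O + g)*((O + g) + 1) = (O + g)*(1 + O + g))
√((-1372 + h(16, A(-6)))/(1527 + 1328) - 1150) = √((-1372 + ((-7 + (-6)² + 7*(-6)) + 16 + (-7 + (-6)² + 7*(-6))² + 16² + 2*(-7 + (-6)² + 7*(-6))*16))/(1527 + 1328) - 1150) = √((-1372 + ((-7 + 36 - 42) + 16 + (-7 + 36 - 42)² + 256 + 2*(-7 + 36 - 42)*16))/2855 - 1150) = √((-1372 + (-13 + 16 + (-13)² + 256 + 2*(-13)*16))*(1/2855) - 1150) = √((-1372 + (-13 + 16 + 169 + 256 - 416))*(1/2855) - 1150) = √((-1372 + 12)*(1/2855) - 1150) = √(-1360*1/2855 - 1150) = √(-272/571 - 1150) = √(-656922/571) = I*√375102462/571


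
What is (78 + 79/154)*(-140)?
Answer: -120910/11 ≈ -10992.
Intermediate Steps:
(78 + 79/154)*(-140) = (12091/154)*(-140) = -120910/11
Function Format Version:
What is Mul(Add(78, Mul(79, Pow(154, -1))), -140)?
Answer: Rational(-120910, 11) ≈ -10992.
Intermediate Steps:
Mul(Add(78, Mul(79, Pow(154, -1))), -140) = Mul(Add(78, Mul(79, Rational(1, 154))), -140) = Mul(Add(78, Rational(79, 154)), -140) = Mul(Rational(12091, 154), -140) = Rational(-120910, 11)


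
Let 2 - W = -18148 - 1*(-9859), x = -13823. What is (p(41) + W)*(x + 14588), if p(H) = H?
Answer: 6373980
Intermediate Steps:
W = 8291 (W = 2 - (-18148 - 1*(-9859)) = 2 - (-18148 + 9859) = 2 - 1*(-8289) = 2 + 8289 = 8291)
(p(41) + W)*(x + 14588) = (41 + 8291)*(-13823 + 14588) = 8332*765 = 6373980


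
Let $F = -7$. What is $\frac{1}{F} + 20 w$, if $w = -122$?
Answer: $- \frac{17081}{7} \approx -2440.1$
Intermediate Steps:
$\frac{1}{F} + 20 w = \frac{1}{-7} + 20 \left(-122\right) = - \frac{1}{7} - 2440 = - \frac{17081}{7}$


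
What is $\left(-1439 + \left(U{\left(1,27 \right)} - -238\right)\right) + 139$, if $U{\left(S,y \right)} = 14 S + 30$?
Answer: $-1018$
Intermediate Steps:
$U{\left(S,y \right)} = 30 + 14 S$
$\left(-1439 + \left(U{\left(1,27 \right)} - -238\right)\right) + 139 = \left(-1439 + \left(\left(30 + 14 \cdot 1\right) - -238\right)\right) + 139 = \left(-1439 + \left(\left(30 + 14\right) + 238\right)\right) + 139 = \left(-1439 + \left(44 + 238\right)\right) + 139 = \left(-1439 + 282\right) + 139 = -1157 + 139 = -1018$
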